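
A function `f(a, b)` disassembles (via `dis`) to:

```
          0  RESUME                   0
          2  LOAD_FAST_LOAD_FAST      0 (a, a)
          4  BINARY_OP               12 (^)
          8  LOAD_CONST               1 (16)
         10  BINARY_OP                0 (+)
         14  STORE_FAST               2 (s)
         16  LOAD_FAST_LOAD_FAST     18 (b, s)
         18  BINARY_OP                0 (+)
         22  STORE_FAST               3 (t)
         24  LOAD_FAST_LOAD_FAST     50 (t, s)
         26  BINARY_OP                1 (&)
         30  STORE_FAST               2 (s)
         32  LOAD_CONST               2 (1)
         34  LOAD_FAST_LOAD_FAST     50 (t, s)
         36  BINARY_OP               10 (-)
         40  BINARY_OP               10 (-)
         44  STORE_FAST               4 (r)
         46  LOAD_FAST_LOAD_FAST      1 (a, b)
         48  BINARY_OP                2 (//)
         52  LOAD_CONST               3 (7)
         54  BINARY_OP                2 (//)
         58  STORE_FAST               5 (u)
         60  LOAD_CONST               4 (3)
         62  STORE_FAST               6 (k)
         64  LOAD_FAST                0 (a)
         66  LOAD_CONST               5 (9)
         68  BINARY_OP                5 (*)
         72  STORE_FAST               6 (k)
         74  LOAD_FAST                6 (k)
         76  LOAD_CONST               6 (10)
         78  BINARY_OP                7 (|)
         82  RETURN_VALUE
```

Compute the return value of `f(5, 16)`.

47

LOAD_FAST_LOAD_FAST a,a → push 5,5. Stack: [5, 5]
BINARY_OP ^ → 5 ^ 5 = 0. Stack: [0]
LOAD_CONST → push 16. Stack: [0, 16]
BINARY_OP + → 0 + 16 = 16. Stack: [16]
STORE_FAST s → s=16. Stack: []
LOAD_FAST_LOAD_FAST b,s → push 16,16. Stack: [16, 16]
BINARY_OP + → 16 + 16 = 32. Stack: [32]
STORE_FAST t → t=32. Stack: []
LOAD_FAST_LOAD_FAST t,s → push 32,16. Stack: [32, 16]
BINARY_OP & → 32 & 16 = 0. Stack: [0]
STORE_FAST s → s=0. Stack: []
LOAD_CONST → push 1. Stack: [1]
LOAD_FAST_LOAD_FAST t,s → push 32,0. Stack: [1, 32, 0]
BINARY_OP - → 32 - 0 = 32. Stack: [1, 32]
BINARY_OP - → 1 - 32 = -31. Stack: [-31]
STORE_FAST r → r=-31. Stack: []
LOAD_FAST_LOAD_FAST a,b → push 5,16. Stack: [5, 16]
BINARY_OP // → 5 // 16 = 0. Stack: [0]
LOAD_CONST → push 7. Stack: [0, 7]
BINARY_OP // → 0 // 7 = 0. Stack: [0]
STORE_FAST u → u=0. Stack: []
LOAD_CONST → push 3. Stack: [3]
STORE_FAST k → k=3. Stack: []
LOAD_FAST a → push 5. Stack: [5]
LOAD_CONST → push 9. Stack: [5, 9]
BINARY_OP * → 5 * 9 = 45. Stack: [45]
STORE_FAST k → k=45. Stack: []
LOAD_FAST k → push 45. Stack: [45]
LOAD_CONST → push 10. Stack: [45, 10]
BINARY_OP | → 45 | 10 = 47. Stack: [47]
RETURN_VALUE → return 47.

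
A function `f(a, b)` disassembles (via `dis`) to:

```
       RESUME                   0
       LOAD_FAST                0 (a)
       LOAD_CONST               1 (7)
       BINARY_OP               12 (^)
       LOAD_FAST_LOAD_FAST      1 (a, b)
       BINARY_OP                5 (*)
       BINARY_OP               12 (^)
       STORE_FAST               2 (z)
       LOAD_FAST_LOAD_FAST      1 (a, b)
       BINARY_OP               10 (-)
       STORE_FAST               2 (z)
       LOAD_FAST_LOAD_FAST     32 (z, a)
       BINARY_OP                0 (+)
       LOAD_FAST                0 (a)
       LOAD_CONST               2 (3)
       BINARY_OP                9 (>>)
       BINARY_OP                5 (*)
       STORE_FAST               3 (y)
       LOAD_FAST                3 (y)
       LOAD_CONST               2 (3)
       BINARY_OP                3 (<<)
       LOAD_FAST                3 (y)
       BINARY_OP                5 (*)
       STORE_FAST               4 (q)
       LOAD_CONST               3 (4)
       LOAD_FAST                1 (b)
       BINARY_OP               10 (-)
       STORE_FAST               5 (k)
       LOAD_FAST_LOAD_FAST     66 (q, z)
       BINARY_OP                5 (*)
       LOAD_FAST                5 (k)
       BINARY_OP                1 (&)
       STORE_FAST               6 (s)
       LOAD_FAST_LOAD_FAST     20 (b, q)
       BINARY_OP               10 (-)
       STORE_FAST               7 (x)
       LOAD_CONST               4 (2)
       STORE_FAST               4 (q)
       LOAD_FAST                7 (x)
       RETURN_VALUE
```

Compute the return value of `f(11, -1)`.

-4233

LOAD_FAST a → push 11. Stack: [11]
LOAD_CONST → push 7. Stack: [11, 7]
BINARY_OP ^ → 11 ^ 7 = 12. Stack: [12]
LOAD_FAST_LOAD_FAST a,b → push 11,-1. Stack: [12, 11, -1]
BINARY_OP * → 11 * -1 = -11. Stack: [12, -11]
BINARY_OP ^ → 12 ^ -11 = -7. Stack: [-7]
STORE_FAST z → z=-7. Stack: []
LOAD_FAST_LOAD_FAST a,b → push 11,-1. Stack: [11, -1]
BINARY_OP - → 11 - -1 = 12. Stack: [12]
STORE_FAST z → z=12. Stack: []
LOAD_FAST_LOAD_FAST z,a → push 12,11. Stack: [12, 11]
BINARY_OP + → 12 + 11 = 23. Stack: [23]
LOAD_FAST a → push 11. Stack: [23, 11]
LOAD_CONST → push 3. Stack: [23, 11, 3]
BINARY_OP >> → 11 >> 3 = 1. Stack: [23, 1]
BINARY_OP * → 23 * 1 = 23. Stack: [23]
STORE_FAST y → y=23. Stack: []
LOAD_FAST y → push 23. Stack: [23]
LOAD_CONST → push 3. Stack: [23, 3]
BINARY_OP << → 23 << 3 = 184. Stack: [184]
LOAD_FAST y → push 23. Stack: [184, 23]
BINARY_OP * → 184 * 23 = 4232. Stack: [4232]
STORE_FAST q → q=4232. Stack: []
LOAD_CONST → push 4. Stack: [4]
LOAD_FAST b → push -1. Stack: [4, -1]
BINARY_OP - → 4 - -1 = 5. Stack: [5]
STORE_FAST k → k=5. Stack: []
LOAD_FAST_LOAD_FAST q,z → push 4232,12. Stack: [4232, 12]
BINARY_OP * → 4232 * 12 = 50784. Stack: [50784]
LOAD_FAST k → push 5. Stack: [50784, 5]
BINARY_OP & → 50784 & 5 = 0. Stack: [0]
STORE_FAST s → s=0. Stack: []
LOAD_FAST_LOAD_FAST b,q → push -1,4232. Stack: [-1, 4232]
BINARY_OP - → -1 - 4232 = -4233. Stack: [-4233]
STORE_FAST x → x=-4233. Stack: []
LOAD_CONST → push 2. Stack: [2]
STORE_FAST q → q=2. Stack: []
LOAD_FAST x → push -4233. Stack: [-4233]
RETURN_VALUE → return -4233.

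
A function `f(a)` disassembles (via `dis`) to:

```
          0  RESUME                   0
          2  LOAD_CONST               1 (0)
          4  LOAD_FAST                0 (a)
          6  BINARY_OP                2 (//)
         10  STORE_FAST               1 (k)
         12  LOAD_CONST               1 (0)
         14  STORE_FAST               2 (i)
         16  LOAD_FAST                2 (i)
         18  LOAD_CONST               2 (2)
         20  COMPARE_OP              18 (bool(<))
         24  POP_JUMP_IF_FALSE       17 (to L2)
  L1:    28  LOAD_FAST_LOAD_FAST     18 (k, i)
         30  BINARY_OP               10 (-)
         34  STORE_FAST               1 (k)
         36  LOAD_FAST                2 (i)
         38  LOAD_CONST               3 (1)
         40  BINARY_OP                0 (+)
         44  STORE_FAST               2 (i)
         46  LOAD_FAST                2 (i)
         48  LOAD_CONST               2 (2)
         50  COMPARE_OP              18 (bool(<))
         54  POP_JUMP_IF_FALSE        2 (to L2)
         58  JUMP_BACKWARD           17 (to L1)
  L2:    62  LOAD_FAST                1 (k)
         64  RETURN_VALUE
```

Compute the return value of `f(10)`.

-1

LOAD_CONST → push 0. Stack: [0]
LOAD_FAST a → push 10. Stack: [0, 10]
BINARY_OP // → 0 // 10 = 0. Stack: [0]
STORE_FAST k → k=0. Stack: []
LOAD_CONST → push 0. Stack: [0]
STORE_FAST i → i=0. Stack: []
LOAD_FAST i → push 0. Stack: [0]
LOAD_CONST → push 2. Stack: [0, 2]
COMPARE_OP bool(<) → 0 vs 2 = True. Stack: [True]
POP_JUMP_IF_FALSE → pop True; no jump. Stack: []
LOAD_FAST_LOAD_FAST k,i → push 0,0. Stack: [0, 0]
BINARY_OP - → 0 - 0 = 0. Stack: [0]
STORE_FAST k → k=0. Stack: []
LOAD_FAST i → push 0. Stack: [0]
LOAD_CONST → push 1. Stack: [0, 1]
BINARY_OP + → 0 + 1 = 1. Stack: [1]
STORE_FAST i → i=1. Stack: []
LOAD_FAST i → push 1. Stack: [1]
LOAD_CONST → push 2. Stack: [1, 2]
COMPARE_OP bool(<) → 1 vs 2 = True. Stack: [True]
POP_JUMP_IF_FALSE → pop True; no jump. Stack: []
LOAD_FAST_LOAD_FAST k,i → push 0,1. Stack: [0, 1]
BINARY_OP - → 0 - 1 = -1. Stack: [-1]
STORE_FAST k → k=-1. Stack: []
LOAD_FAST i → push 1. Stack: [1]
LOAD_CONST → push 1. Stack: [1, 1]
BINARY_OP + → 1 + 1 = 2. Stack: [2]
STORE_FAST i → i=2. Stack: []
LOAD_FAST i → push 2. Stack: [2]
LOAD_CONST → push 2. Stack: [2, 2]
COMPARE_OP bool(<) → 2 vs 2 = False. Stack: [False]
POP_JUMP_IF_FALSE → pop False; jump. Stack: []
LOAD_FAST k → push -1. Stack: [-1]
RETURN_VALUE → return -1.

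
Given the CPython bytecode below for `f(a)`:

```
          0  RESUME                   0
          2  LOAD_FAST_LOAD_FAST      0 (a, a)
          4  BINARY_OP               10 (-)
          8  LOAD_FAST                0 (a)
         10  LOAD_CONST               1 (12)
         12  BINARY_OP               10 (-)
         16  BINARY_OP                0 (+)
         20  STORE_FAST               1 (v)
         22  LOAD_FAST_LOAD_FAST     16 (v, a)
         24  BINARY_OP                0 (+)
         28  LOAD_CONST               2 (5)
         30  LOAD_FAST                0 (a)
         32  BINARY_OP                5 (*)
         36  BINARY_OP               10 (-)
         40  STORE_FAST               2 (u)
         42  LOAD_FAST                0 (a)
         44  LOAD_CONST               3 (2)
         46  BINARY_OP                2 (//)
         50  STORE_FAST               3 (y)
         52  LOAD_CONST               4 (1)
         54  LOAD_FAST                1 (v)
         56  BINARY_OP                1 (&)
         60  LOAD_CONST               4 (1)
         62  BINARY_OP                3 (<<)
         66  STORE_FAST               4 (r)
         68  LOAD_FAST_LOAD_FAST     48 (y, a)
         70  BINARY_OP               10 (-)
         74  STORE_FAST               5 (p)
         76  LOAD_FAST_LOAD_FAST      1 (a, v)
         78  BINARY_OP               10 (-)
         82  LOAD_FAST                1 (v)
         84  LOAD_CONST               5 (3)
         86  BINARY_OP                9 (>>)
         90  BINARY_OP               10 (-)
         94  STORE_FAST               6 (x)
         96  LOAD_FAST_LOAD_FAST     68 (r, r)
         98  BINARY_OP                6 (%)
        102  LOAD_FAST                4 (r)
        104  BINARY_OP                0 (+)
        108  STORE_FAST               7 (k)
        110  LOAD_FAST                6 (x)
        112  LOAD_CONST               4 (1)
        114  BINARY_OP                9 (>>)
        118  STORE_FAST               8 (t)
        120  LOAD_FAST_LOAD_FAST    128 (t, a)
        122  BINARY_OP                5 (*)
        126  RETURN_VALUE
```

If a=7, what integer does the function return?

42

LOAD_FAST_LOAD_FAST a,a → push 7,7. Stack: [7, 7]
BINARY_OP - → 7 - 7 = 0. Stack: [0]
LOAD_FAST a → push 7. Stack: [0, 7]
LOAD_CONST → push 12. Stack: [0, 7, 12]
BINARY_OP - → 7 - 12 = -5. Stack: [0, -5]
BINARY_OP + → 0 + -5 = -5. Stack: [-5]
STORE_FAST v → v=-5. Stack: []
LOAD_FAST_LOAD_FAST v,a → push -5,7. Stack: [-5, 7]
BINARY_OP + → -5 + 7 = 2. Stack: [2]
LOAD_CONST → push 5. Stack: [2, 5]
LOAD_FAST a → push 7. Stack: [2, 5, 7]
BINARY_OP * → 5 * 7 = 35. Stack: [2, 35]
BINARY_OP - → 2 - 35 = -33. Stack: [-33]
STORE_FAST u → u=-33. Stack: []
LOAD_FAST a → push 7. Stack: [7]
LOAD_CONST → push 2. Stack: [7, 2]
BINARY_OP // → 7 // 2 = 3. Stack: [3]
STORE_FAST y → y=3. Stack: []
LOAD_CONST → push 1. Stack: [1]
LOAD_FAST v → push -5. Stack: [1, -5]
BINARY_OP & → 1 & -5 = 1. Stack: [1]
LOAD_CONST → push 1. Stack: [1, 1]
BINARY_OP << → 1 << 1 = 2. Stack: [2]
STORE_FAST r → r=2. Stack: []
LOAD_FAST_LOAD_FAST y,a → push 3,7. Stack: [3, 7]
BINARY_OP - → 3 - 7 = -4. Stack: [-4]
STORE_FAST p → p=-4. Stack: []
LOAD_FAST_LOAD_FAST a,v → push 7,-5. Stack: [7, -5]
BINARY_OP - → 7 - -5 = 12. Stack: [12]
LOAD_FAST v → push -5. Stack: [12, -5]
LOAD_CONST → push 3. Stack: [12, -5, 3]
BINARY_OP >> → -5 >> 3 = -1. Stack: [12, -1]
BINARY_OP - → 12 - -1 = 13. Stack: [13]
STORE_FAST x → x=13. Stack: []
LOAD_FAST_LOAD_FAST r,r → push 2,2. Stack: [2, 2]
BINARY_OP % → 2 % 2 = 0. Stack: [0]
LOAD_FAST r → push 2. Stack: [0, 2]
BINARY_OP + → 0 + 2 = 2. Stack: [2]
STORE_FAST k → k=2. Stack: []
LOAD_FAST x → push 13. Stack: [13]
LOAD_CONST → push 1. Stack: [13, 1]
BINARY_OP >> → 13 >> 1 = 6. Stack: [6]
STORE_FAST t → t=6. Stack: []
LOAD_FAST_LOAD_FAST t,a → push 6,7. Stack: [6, 7]
BINARY_OP * → 6 * 7 = 42. Stack: [42]
RETURN_VALUE → return 42.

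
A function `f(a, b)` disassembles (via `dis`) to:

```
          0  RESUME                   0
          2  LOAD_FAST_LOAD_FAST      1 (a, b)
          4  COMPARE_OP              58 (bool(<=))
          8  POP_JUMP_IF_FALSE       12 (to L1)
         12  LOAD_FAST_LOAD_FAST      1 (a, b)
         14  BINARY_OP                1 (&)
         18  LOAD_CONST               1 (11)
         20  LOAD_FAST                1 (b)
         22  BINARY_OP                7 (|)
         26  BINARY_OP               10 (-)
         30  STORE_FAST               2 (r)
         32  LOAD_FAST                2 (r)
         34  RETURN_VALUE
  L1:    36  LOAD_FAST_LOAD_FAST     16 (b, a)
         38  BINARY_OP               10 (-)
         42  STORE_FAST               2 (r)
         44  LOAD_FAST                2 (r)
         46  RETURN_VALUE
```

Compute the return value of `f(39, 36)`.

LOAD_FAST_LOAD_FAST a,b → push 39,36. Stack: [39, 36]
COMPARE_OP bool(<=) → 39 vs 36 = False. Stack: [False]
POP_JUMP_IF_FALSE → pop False; jump. Stack: []
LOAD_FAST_LOAD_FAST b,a → push 36,39. Stack: [36, 39]
BINARY_OP - → 36 - 39 = -3. Stack: [-3]
STORE_FAST r → r=-3. Stack: []
LOAD_FAST r → push -3. Stack: [-3]
RETURN_VALUE → return -3.

-3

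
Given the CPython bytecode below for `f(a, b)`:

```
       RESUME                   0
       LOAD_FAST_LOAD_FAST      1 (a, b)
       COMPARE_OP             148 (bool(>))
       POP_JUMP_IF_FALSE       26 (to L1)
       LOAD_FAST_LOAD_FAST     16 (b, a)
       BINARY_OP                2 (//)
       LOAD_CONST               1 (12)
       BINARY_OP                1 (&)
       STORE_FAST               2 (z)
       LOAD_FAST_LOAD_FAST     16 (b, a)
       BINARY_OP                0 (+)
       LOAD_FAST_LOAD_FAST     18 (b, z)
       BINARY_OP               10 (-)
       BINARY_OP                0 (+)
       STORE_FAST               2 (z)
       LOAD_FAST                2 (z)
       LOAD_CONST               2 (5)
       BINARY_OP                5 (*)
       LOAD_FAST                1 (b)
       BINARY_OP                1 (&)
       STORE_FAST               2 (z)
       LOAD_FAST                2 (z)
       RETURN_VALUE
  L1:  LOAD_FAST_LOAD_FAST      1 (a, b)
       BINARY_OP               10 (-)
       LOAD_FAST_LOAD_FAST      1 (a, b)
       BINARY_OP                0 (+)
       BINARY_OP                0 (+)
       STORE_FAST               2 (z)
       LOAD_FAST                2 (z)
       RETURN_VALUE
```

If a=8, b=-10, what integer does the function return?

LOAD_FAST_LOAD_FAST a,b → push 8,-10. Stack: [8, -10]
COMPARE_OP bool(>) → 8 vs -10 = True. Stack: [True]
POP_JUMP_IF_FALSE → pop True; no jump. Stack: []
LOAD_FAST_LOAD_FAST b,a → push -10,8. Stack: [-10, 8]
BINARY_OP // → -10 // 8 = -2. Stack: [-2]
LOAD_CONST → push 12. Stack: [-2, 12]
BINARY_OP & → -2 & 12 = 12. Stack: [12]
STORE_FAST z → z=12. Stack: []
LOAD_FAST_LOAD_FAST b,a → push -10,8. Stack: [-10, 8]
BINARY_OP + → -10 + 8 = -2. Stack: [-2]
LOAD_FAST_LOAD_FAST b,z → push -10,12. Stack: [-2, -10, 12]
BINARY_OP - → -10 - 12 = -22. Stack: [-2, -22]
BINARY_OP + → -2 + -22 = -24. Stack: [-24]
STORE_FAST z → z=-24. Stack: []
LOAD_FAST z → push -24. Stack: [-24]
LOAD_CONST → push 5. Stack: [-24, 5]
BINARY_OP * → -24 * 5 = -120. Stack: [-120]
LOAD_FAST b → push -10. Stack: [-120, -10]
BINARY_OP & → -120 & -10 = -128. Stack: [-128]
STORE_FAST z → z=-128. Stack: []
LOAD_FAST z → push -128. Stack: [-128]
RETURN_VALUE → return -128.

-128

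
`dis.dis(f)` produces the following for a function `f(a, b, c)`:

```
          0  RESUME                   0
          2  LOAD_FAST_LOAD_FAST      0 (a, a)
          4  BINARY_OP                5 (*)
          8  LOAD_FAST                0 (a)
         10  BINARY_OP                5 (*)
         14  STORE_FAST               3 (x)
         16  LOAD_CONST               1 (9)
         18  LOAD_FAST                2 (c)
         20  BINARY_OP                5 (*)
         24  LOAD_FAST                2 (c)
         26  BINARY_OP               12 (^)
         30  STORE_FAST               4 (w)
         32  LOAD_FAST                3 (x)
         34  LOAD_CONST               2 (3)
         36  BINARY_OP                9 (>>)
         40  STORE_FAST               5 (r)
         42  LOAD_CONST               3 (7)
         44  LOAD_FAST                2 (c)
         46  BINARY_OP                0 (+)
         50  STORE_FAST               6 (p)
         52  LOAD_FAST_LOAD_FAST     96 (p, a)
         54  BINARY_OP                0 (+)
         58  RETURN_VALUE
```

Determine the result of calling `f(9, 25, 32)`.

48

LOAD_FAST_LOAD_FAST a,a → push 9,9. Stack: [9, 9]
BINARY_OP * → 9 * 9 = 81. Stack: [81]
LOAD_FAST a → push 9. Stack: [81, 9]
BINARY_OP * → 81 * 9 = 729. Stack: [729]
STORE_FAST x → x=729. Stack: []
LOAD_CONST → push 9. Stack: [9]
LOAD_FAST c → push 32. Stack: [9, 32]
BINARY_OP * → 9 * 32 = 288. Stack: [288]
LOAD_FAST c → push 32. Stack: [288, 32]
BINARY_OP ^ → 288 ^ 32 = 256. Stack: [256]
STORE_FAST w → w=256. Stack: []
LOAD_FAST x → push 729. Stack: [729]
LOAD_CONST → push 3. Stack: [729, 3]
BINARY_OP >> → 729 >> 3 = 91. Stack: [91]
STORE_FAST r → r=91. Stack: []
LOAD_CONST → push 7. Stack: [7]
LOAD_FAST c → push 32. Stack: [7, 32]
BINARY_OP + → 7 + 32 = 39. Stack: [39]
STORE_FAST p → p=39. Stack: []
LOAD_FAST_LOAD_FAST p,a → push 39,9. Stack: [39, 9]
BINARY_OP + → 39 + 9 = 48. Stack: [48]
RETURN_VALUE → return 48.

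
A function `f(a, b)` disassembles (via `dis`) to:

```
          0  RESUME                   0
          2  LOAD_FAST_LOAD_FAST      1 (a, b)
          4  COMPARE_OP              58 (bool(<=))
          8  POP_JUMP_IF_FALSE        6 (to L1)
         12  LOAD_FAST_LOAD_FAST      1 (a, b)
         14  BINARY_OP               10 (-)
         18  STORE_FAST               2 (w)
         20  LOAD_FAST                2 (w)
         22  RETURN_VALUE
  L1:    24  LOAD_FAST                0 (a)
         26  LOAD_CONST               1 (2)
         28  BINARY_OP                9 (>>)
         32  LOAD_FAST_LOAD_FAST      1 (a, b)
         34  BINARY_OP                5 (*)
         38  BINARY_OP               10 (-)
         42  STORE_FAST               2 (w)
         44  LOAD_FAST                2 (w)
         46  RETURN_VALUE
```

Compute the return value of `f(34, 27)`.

-910

LOAD_FAST_LOAD_FAST a,b → push 34,27. Stack: [34, 27]
COMPARE_OP bool(<=) → 34 vs 27 = False. Stack: [False]
POP_JUMP_IF_FALSE → pop False; jump. Stack: []
LOAD_FAST a → push 34. Stack: [34]
LOAD_CONST → push 2. Stack: [34, 2]
BINARY_OP >> → 34 >> 2 = 8. Stack: [8]
LOAD_FAST_LOAD_FAST a,b → push 34,27. Stack: [8, 34, 27]
BINARY_OP * → 34 * 27 = 918. Stack: [8, 918]
BINARY_OP - → 8 - 918 = -910. Stack: [-910]
STORE_FAST w → w=-910. Stack: []
LOAD_FAST w → push -910. Stack: [-910]
RETURN_VALUE → return -910.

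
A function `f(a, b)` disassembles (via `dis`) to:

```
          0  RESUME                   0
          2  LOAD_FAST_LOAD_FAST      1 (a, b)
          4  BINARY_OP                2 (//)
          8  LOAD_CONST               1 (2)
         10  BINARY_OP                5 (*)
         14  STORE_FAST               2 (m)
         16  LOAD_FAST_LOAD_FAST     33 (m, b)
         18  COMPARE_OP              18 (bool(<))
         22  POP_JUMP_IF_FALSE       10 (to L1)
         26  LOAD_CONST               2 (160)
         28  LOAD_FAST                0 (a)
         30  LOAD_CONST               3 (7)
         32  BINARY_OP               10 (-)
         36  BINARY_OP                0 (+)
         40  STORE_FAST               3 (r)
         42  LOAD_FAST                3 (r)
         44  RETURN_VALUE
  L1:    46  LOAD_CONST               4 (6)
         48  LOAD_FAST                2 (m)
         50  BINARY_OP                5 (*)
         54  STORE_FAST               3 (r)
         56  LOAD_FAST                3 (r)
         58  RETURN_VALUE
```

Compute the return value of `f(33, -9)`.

-48

LOAD_FAST_LOAD_FAST a,b → push 33,-9. Stack: [33, -9]
BINARY_OP // → 33 // -9 = -4. Stack: [-4]
LOAD_CONST → push 2. Stack: [-4, 2]
BINARY_OP * → -4 * 2 = -8. Stack: [-8]
STORE_FAST m → m=-8. Stack: []
LOAD_FAST_LOAD_FAST m,b → push -8,-9. Stack: [-8, -9]
COMPARE_OP bool(<) → -8 vs -9 = False. Stack: [False]
POP_JUMP_IF_FALSE → pop False; jump. Stack: []
LOAD_CONST → push 6. Stack: [6]
LOAD_FAST m → push -8. Stack: [6, -8]
BINARY_OP * → 6 * -8 = -48. Stack: [-48]
STORE_FAST r → r=-48. Stack: []
LOAD_FAST r → push -48. Stack: [-48]
RETURN_VALUE → return -48.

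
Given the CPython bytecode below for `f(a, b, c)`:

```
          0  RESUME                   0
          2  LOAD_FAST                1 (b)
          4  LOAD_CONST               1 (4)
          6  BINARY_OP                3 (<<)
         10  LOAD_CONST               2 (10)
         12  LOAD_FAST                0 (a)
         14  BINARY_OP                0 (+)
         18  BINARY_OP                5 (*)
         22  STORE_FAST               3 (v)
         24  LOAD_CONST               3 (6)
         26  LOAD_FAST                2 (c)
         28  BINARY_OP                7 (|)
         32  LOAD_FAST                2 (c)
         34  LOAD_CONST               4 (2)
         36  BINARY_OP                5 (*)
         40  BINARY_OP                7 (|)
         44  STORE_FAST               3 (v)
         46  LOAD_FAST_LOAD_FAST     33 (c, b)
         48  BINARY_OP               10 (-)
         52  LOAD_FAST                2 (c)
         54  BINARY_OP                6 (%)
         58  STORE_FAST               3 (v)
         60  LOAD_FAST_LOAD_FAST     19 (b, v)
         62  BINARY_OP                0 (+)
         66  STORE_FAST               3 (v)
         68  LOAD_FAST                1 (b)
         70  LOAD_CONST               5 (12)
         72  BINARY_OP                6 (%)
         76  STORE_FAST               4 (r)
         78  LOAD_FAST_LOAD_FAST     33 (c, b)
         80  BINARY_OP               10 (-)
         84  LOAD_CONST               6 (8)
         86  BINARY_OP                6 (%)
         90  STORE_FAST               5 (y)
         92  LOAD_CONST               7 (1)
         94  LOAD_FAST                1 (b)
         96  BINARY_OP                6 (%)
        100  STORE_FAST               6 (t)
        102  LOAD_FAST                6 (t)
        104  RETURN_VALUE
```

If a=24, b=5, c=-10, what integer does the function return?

1

LOAD_FAST b → push 5. Stack: [5]
LOAD_CONST → push 4. Stack: [5, 4]
BINARY_OP << → 5 << 4 = 80. Stack: [80]
LOAD_CONST → push 10. Stack: [80, 10]
LOAD_FAST a → push 24. Stack: [80, 10, 24]
BINARY_OP + → 10 + 24 = 34. Stack: [80, 34]
BINARY_OP * → 80 * 34 = 2720. Stack: [2720]
STORE_FAST v → v=2720. Stack: []
LOAD_CONST → push 6. Stack: [6]
LOAD_FAST c → push -10. Stack: [6, -10]
BINARY_OP | → 6 | -10 = -10. Stack: [-10]
LOAD_FAST c → push -10. Stack: [-10, -10]
LOAD_CONST → push 2. Stack: [-10, -10, 2]
BINARY_OP * → -10 * 2 = -20. Stack: [-10, -20]
BINARY_OP | → -10 | -20 = -2. Stack: [-2]
STORE_FAST v → v=-2. Stack: []
LOAD_FAST_LOAD_FAST c,b → push -10,5. Stack: [-10, 5]
BINARY_OP - → -10 - 5 = -15. Stack: [-15]
LOAD_FAST c → push -10. Stack: [-15, -10]
BINARY_OP % → -15 % -10 = -5. Stack: [-5]
STORE_FAST v → v=-5. Stack: []
LOAD_FAST_LOAD_FAST b,v → push 5,-5. Stack: [5, -5]
BINARY_OP + → 5 + -5 = 0. Stack: [0]
STORE_FAST v → v=0. Stack: []
LOAD_FAST b → push 5. Stack: [5]
LOAD_CONST → push 12. Stack: [5, 12]
BINARY_OP % → 5 % 12 = 5. Stack: [5]
STORE_FAST r → r=5. Stack: []
LOAD_FAST_LOAD_FAST c,b → push -10,5. Stack: [-10, 5]
BINARY_OP - → -10 - 5 = -15. Stack: [-15]
LOAD_CONST → push 8. Stack: [-15, 8]
BINARY_OP % → -15 % 8 = 1. Stack: [1]
STORE_FAST y → y=1. Stack: []
LOAD_CONST → push 1. Stack: [1]
LOAD_FAST b → push 5. Stack: [1, 5]
BINARY_OP % → 1 % 5 = 1. Stack: [1]
STORE_FAST t → t=1. Stack: []
LOAD_FAST t → push 1. Stack: [1]
RETURN_VALUE → return 1.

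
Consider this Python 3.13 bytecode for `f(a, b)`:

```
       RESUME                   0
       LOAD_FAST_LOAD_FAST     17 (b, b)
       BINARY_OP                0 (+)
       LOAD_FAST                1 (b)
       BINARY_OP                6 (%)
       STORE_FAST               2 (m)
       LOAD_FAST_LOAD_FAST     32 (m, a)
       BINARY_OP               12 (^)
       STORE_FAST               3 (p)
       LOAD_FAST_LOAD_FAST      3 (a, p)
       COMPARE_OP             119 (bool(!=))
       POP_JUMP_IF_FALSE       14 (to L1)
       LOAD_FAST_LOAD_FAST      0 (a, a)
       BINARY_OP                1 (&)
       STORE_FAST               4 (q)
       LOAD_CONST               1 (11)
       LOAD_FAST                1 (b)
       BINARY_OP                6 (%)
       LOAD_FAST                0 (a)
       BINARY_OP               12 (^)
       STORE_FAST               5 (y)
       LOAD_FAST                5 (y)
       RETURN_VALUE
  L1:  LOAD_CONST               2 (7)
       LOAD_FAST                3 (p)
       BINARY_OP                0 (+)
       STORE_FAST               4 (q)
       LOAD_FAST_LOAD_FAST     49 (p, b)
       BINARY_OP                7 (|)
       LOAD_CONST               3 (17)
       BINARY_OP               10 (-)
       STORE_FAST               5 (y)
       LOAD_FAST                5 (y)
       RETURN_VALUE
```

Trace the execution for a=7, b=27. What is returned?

14

LOAD_FAST_LOAD_FAST b,b → push 27,27. Stack: [27, 27]
BINARY_OP + → 27 + 27 = 54. Stack: [54]
LOAD_FAST b → push 27. Stack: [54, 27]
BINARY_OP % → 54 % 27 = 0. Stack: [0]
STORE_FAST m → m=0. Stack: []
LOAD_FAST_LOAD_FAST m,a → push 0,7. Stack: [0, 7]
BINARY_OP ^ → 0 ^ 7 = 7. Stack: [7]
STORE_FAST p → p=7. Stack: []
LOAD_FAST_LOAD_FAST a,p → push 7,7. Stack: [7, 7]
COMPARE_OP bool(!=) → 7 vs 7 = False. Stack: [False]
POP_JUMP_IF_FALSE → pop False; jump. Stack: []
LOAD_CONST → push 7. Stack: [7]
LOAD_FAST p → push 7. Stack: [7, 7]
BINARY_OP + → 7 + 7 = 14. Stack: [14]
STORE_FAST q → q=14. Stack: []
LOAD_FAST_LOAD_FAST p,b → push 7,27. Stack: [7, 27]
BINARY_OP | → 7 | 27 = 31. Stack: [31]
LOAD_CONST → push 17. Stack: [31, 17]
BINARY_OP - → 31 - 17 = 14. Stack: [14]
STORE_FAST y → y=14. Stack: []
LOAD_FAST y → push 14. Stack: [14]
RETURN_VALUE → return 14.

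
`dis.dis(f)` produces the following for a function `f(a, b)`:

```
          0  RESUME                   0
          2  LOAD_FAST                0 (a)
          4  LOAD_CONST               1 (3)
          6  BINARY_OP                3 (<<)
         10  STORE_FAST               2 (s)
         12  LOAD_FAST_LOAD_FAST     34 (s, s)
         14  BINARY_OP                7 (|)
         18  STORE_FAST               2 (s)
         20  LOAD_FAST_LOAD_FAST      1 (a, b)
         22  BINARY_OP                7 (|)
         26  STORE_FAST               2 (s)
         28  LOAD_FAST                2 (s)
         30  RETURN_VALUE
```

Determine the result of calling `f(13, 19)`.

LOAD_FAST a → push 13. Stack: [13]
LOAD_CONST → push 3. Stack: [13, 3]
BINARY_OP << → 13 << 3 = 104. Stack: [104]
STORE_FAST s → s=104. Stack: []
LOAD_FAST_LOAD_FAST s,s → push 104,104. Stack: [104, 104]
BINARY_OP | → 104 | 104 = 104. Stack: [104]
STORE_FAST s → s=104. Stack: []
LOAD_FAST_LOAD_FAST a,b → push 13,19. Stack: [13, 19]
BINARY_OP | → 13 | 19 = 31. Stack: [31]
STORE_FAST s → s=31. Stack: []
LOAD_FAST s → push 31. Stack: [31]
RETURN_VALUE → return 31.

31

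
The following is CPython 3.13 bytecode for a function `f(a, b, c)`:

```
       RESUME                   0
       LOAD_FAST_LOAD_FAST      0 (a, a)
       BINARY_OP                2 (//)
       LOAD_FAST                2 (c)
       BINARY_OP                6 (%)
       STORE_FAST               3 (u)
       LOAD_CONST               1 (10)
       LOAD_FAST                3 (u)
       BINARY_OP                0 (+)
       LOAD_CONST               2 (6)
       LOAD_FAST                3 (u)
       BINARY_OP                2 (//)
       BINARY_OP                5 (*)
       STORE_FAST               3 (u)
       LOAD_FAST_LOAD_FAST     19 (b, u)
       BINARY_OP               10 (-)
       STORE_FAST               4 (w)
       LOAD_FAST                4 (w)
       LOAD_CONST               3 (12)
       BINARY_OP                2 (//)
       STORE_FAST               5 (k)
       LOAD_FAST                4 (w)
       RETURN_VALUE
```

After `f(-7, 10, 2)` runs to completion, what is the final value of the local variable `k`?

-5

LOAD_FAST_LOAD_FAST a,a → push -7,-7. Stack: [-7, -7]
BINARY_OP // → -7 // -7 = 1. Stack: [1]
LOAD_FAST c → push 2. Stack: [1, 2]
BINARY_OP % → 1 % 2 = 1. Stack: [1]
STORE_FAST u → u=1. Stack: []
LOAD_CONST → push 10. Stack: [10]
LOAD_FAST u → push 1. Stack: [10, 1]
BINARY_OP + → 10 + 1 = 11. Stack: [11]
LOAD_CONST → push 6. Stack: [11, 6]
LOAD_FAST u → push 1. Stack: [11, 6, 1]
BINARY_OP // → 6 // 1 = 6. Stack: [11, 6]
BINARY_OP * → 11 * 6 = 66. Stack: [66]
STORE_FAST u → u=66. Stack: []
LOAD_FAST_LOAD_FAST b,u → push 10,66. Stack: [10, 66]
BINARY_OP - → 10 - 66 = -56. Stack: [-56]
STORE_FAST w → w=-56. Stack: []
LOAD_FAST w → push -56. Stack: [-56]
LOAD_CONST → push 12. Stack: [-56, 12]
BINARY_OP // → -56 // 12 = -5. Stack: [-5]
STORE_FAST k → k=-5. Stack: []
LOAD_FAST w → push -56. Stack: [-56]
RETURN_VALUE → return -56.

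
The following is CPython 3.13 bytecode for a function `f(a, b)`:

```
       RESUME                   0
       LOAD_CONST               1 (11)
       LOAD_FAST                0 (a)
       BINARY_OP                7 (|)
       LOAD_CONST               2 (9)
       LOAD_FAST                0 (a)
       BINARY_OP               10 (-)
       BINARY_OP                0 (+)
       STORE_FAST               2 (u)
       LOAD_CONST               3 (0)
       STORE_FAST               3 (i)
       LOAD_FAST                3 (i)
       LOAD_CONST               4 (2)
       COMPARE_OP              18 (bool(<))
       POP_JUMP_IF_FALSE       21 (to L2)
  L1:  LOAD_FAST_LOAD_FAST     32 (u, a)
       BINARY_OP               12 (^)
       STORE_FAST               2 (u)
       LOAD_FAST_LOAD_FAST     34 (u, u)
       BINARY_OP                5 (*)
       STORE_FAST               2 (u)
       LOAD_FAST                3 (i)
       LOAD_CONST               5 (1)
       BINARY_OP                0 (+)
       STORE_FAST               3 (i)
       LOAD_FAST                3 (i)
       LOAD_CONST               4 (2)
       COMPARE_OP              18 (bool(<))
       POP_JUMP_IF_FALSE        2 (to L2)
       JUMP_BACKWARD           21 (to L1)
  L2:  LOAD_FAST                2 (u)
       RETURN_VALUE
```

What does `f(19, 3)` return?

LOAD_CONST → push 11. Stack: [11]
LOAD_FAST a → push 19. Stack: [11, 19]
BINARY_OP | → 11 | 19 = 27. Stack: [27]
LOAD_CONST → push 9. Stack: [27, 9]
LOAD_FAST a → push 19. Stack: [27, 9, 19]
BINARY_OP - → 9 - 19 = -10. Stack: [27, -10]
BINARY_OP + → 27 + -10 = 17. Stack: [17]
STORE_FAST u → u=17. Stack: []
LOAD_CONST → push 0. Stack: [0]
STORE_FAST i → i=0. Stack: []
LOAD_FAST i → push 0. Stack: [0]
LOAD_CONST → push 2. Stack: [0, 2]
COMPARE_OP bool(<) → 0 vs 2 = True. Stack: [True]
POP_JUMP_IF_FALSE → pop True; no jump. Stack: []
LOAD_FAST_LOAD_FAST u,a → push 17,19. Stack: [17, 19]
BINARY_OP ^ → 17 ^ 19 = 2. Stack: [2]
STORE_FAST u → u=2. Stack: []
LOAD_FAST_LOAD_FAST u,u → push 2,2. Stack: [2, 2]
BINARY_OP * → 2 * 2 = 4. Stack: [4]
STORE_FAST u → u=4. Stack: []
LOAD_FAST i → push 0. Stack: [0]
LOAD_CONST → push 1. Stack: [0, 1]
BINARY_OP + → 0 + 1 = 1. Stack: [1]
STORE_FAST i → i=1. Stack: []
LOAD_FAST i → push 1. Stack: [1]
LOAD_CONST → push 2. Stack: [1, 2]
COMPARE_OP bool(<) → 1 vs 2 = True. Stack: [True]
POP_JUMP_IF_FALSE → pop True; no jump. Stack: []
LOAD_FAST_LOAD_FAST u,a → push 4,19. Stack: [4, 19]
BINARY_OP ^ → 4 ^ 19 = 23. Stack: [23]
STORE_FAST u → u=23. Stack: []
LOAD_FAST_LOAD_FAST u,u → push 23,23. Stack: [23, 23]
BINARY_OP * → 23 * 23 = 529. Stack: [529]
STORE_FAST u → u=529. Stack: []
LOAD_FAST i → push 1. Stack: [1]
LOAD_CONST → push 1. Stack: [1, 1]
BINARY_OP + → 1 + 1 = 2. Stack: [2]
STORE_FAST i → i=2. Stack: []
LOAD_FAST i → push 2. Stack: [2]
LOAD_CONST → push 2. Stack: [2, 2]
COMPARE_OP bool(<) → 2 vs 2 = False. Stack: [False]
POP_JUMP_IF_FALSE → pop False; jump. Stack: []
LOAD_FAST u → push 529. Stack: [529]
RETURN_VALUE → return 529.

529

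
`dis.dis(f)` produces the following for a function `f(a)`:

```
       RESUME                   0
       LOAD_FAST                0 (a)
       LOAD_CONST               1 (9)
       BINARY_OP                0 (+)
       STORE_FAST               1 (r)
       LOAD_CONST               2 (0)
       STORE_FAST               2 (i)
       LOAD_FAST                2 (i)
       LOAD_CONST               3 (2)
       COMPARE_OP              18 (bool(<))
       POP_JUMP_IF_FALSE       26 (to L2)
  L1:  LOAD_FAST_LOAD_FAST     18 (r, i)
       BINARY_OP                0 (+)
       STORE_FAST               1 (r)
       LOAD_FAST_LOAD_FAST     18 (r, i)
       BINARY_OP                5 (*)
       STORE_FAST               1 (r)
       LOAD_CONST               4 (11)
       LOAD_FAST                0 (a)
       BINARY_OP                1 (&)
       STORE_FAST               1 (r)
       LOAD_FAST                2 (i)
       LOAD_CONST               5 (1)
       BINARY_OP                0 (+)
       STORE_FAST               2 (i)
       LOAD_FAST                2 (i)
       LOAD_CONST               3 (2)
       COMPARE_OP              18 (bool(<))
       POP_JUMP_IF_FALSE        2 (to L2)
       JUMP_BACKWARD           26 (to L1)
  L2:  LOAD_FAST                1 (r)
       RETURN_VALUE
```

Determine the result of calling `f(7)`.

LOAD_FAST a → push 7. Stack: [7]
LOAD_CONST → push 9. Stack: [7, 9]
BINARY_OP + → 7 + 9 = 16. Stack: [16]
STORE_FAST r → r=16. Stack: []
LOAD_CONST → push 0. Stack: [0]
STORE_FAST i → i=0. Stack: []
LOAD_FAST i → push 0. Stack: [0]
LOAD_CONST → push 2. Stack: [0, 2]
COMPARE_OP bool(<) → 0 vs 2 = True. Stack: [True]
POP_JUMP_IF_FALSE → pop True; no jump. Stack: []
LOAD_FAST_LOAD_FAST r,i → push 16,0. Stack: [16, 0]
BINARY_OP + → 16 + 0 = 16. Stack: [16]
STORE_FAST r → r=16. Stack: []
LOAD_FAST_LOAD_FAST r,i → push 16,0. Stack: [16, 0]
BINARY_OP * → 16 * 0 = 0. Stack: [0]
STORE_FAST r → r=0. Stack: []
LOAD_CONST → push 11. Stack: [11]
LOAD_FAST a → push 7. Stack: [11, 7]
BINARY_OP & → 11 & 7 = 3. Stack: [3]
STORE_FAST r → r=3. Stack: []
LOAD_FAST i → push 0. Stack: [0]
LOAD_CONST → push 1. Stack: [0, 1]
BINARY_OP + → 0 + 1 = 1. Stack: [1]
STORE_FAST i → i=1. Stack: []
LOAD_FAST i → push 1. Stack: [1]
LOAD_CONST → push 2. Stack: [1, 2]
COMPARE_OP bool(<) → 1 vs 2 = True. Stack: [True]
POP_JUMP_IF_FALSE → pop True; no jump. Stack: []
LOAD_FAST_LOAD_FAST r,i → push 3,1. Stack: [3, 1]
BINARY_OP + → 3 + 1 = 4. Stack: [4]
STORE_FAST r → r=4. Stack: []
LOAD_FAST_LOAD_FAST r,i → push 4,1. Stack: [4, 1]
BINARY_OP * → 4 * 1 = 4. Stack: [4]
STORE_FAST r → r=4. Stack: []
LOAD_CONST → push 11. Stack: [11]
LOAD_FAST a → push 7. Stack: [11, 7]
BINARY_OP & → 11 & 7 = 3. Stack: [3]
STORE_FAST r → r=3. Stack: []
LOAD_FAST i → push 1. Stack: [1]
LOAD_CONST → push 1. Stack: [1, 1]
BINARY_OP + → 1 + 1 = 2. Stack: [2]
STORE_FAST i → i=2. Stack: []
LOAD_FAST i → push 2. Stack: [2]
LOAD_CONST → push 2. Stack: [2, 2]
COMPARE_OP bool(<) → 2 vs 2 = False. Stack: [False]
POP_JUMP_IF_FALSE → pop False; jump. Stack: []
LOAD_FAST r → push 3. Stack: [3]
RETURN_VALUE → return 3.

3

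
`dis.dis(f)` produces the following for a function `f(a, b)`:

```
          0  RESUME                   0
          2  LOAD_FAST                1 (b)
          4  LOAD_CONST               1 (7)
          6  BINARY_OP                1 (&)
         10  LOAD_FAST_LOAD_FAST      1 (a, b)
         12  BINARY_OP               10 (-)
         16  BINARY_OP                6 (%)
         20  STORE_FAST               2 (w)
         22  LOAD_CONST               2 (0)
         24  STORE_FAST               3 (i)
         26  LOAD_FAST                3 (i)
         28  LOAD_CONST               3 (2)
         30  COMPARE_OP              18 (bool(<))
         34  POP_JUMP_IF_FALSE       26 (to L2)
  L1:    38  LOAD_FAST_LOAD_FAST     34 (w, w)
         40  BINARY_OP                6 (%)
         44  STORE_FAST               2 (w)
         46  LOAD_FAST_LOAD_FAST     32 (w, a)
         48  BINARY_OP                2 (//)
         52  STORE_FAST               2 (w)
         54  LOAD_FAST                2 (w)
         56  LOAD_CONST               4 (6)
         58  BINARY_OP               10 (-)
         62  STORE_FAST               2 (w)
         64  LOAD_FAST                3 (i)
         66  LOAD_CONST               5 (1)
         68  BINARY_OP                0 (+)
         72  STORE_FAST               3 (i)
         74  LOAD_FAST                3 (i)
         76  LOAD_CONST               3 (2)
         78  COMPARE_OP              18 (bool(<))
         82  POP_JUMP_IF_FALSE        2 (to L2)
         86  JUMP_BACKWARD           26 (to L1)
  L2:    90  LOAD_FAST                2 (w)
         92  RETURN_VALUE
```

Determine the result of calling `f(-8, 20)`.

LOAD_FAST b → push 20. Stack: [20]
LOAD_CONST → push 7. Stack: [20, 7]
BINARY_OP & → 20 & 7 = 4. Stack: [4]
LOAD_FAST_LOAD_FAST a,b → push -8,20. Stack: [4, -8, 20]
BINARY_OP - → -8 - 20 = -28. Stack: [4, -28]
BINARY_OP % → 4 % -28 = -24. Stack: [-24]
STORE_FAST w → w=-24. Stack: []
LOAD_CONST → push 0. Stack: [0]
STORE_FAST i → i=0. Stack: []
LOAD_FAST i → push 0. Stack: [0]
LOAD_CONST → push 2. Stack: [0, 2]
COMPARE_OP bool(<) → 0 vs 2 = True. Stack: [True]
POP_JUMP_IF_FALSE → pop True; no jump. Stack: []
LOAD_FAST_LOAD_FAST w,w → push -24,-24. Stack: [-24, -24]
BINARY_OP % → -24 % -24 = 0. Stack: [0]
STORE_FAST w → w=0. Stack: []
LOAD_FAST_LOAD_FAST w,a → push 0,-8. Stack: [0, -8]
BINARY_OP // → 0 // -8 = 0. Stack: [0]
STORE_FAST w → w=0. Stack: []
LOAD_FAST w → push 0. Stack: [0]
LOAD_CONST → push 6. Stack: [0, 6]
BINARY_OP - → 0 - 6 = -6. Stack: [-6]
STORE_FAST w → w=-6. Stack: []
LOAD_FAST i → push 0. Stack: [0]
LOAD_CONST → push 1. Stack: [0, 1]
BINARY_OP + → 0 + 1 = 1. Stack: [1]
STORE_FAST i → i=1. Stack: []
LOAD_FAST i → push 1. Stack: [1]
LOAD_CONST → push 2. Stack: [1, 2]
COMPARE_OP bool(<) → 1 vs 2 = True. Stack: [True]
POP_JUMP_IF_FALSE → pop True; no jump. Stack: []
LOAD_FAST_LOAD_FAST w,w → push -6,-6. Stack: [-6, -6]
BINARY_OP % → -6 % -6 = 0. Stack: [0]
STORE_FAST w → w=0. Stack: []
LOAD_FAST_LOAD_FAST w,a → push 0,-8. Stack: [0, -8]
BINARY_OP // → 0 // -8 = 0. Stack: [0]
STORE_FAST w → w=0. Stack: []
LOAD_FAST w → push 0. Stack: [0]
LOAD_CONST → push 6. Stack: [0, 6]
BINARY_OP - → 0 - 6 = -6. Stack: [-6]
STORE_FAST w → w=-6. Stack: []
LOAD_FAST i → push 1. Stack: [1]
LOAD_CONST → push 1. Stack: [1, 1]
BINARY_OP + → 1 + 1 = 2. Stack: [2]
STORE_FAST i → i=2. Stack: []
LOAD_FAST i → push 2. Stack: [2]
LOAD_CONST → push 2. Stack: [2, 2]
COMPARE_OP bool(<) → 2 vs 2 = False. Stack: [False]
POP_JUMP_IF_FALSE → pop False; jump. Stack: []
LOAD_FAST w → push -6. Stack: [-6]
RETURN_VALUE → return -6.

-6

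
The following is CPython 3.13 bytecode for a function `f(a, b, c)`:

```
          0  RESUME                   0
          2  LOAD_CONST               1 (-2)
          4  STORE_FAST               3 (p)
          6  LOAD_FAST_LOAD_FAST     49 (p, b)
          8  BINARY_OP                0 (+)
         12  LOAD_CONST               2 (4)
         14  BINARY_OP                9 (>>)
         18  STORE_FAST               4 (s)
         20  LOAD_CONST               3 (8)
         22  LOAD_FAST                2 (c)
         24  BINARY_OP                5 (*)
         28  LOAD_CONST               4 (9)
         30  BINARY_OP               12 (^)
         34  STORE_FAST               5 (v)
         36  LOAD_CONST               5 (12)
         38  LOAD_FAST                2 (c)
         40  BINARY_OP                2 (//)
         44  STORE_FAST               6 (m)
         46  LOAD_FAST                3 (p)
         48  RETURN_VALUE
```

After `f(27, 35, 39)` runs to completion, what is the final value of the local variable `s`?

LOAD_CONST → push -2. Stack: [-2]
STORE_FAST p → p=-2. Stack: []
LOAD_FAST_LOAD_FAST p,b → push -2,35. Stack: [-2, 35]
BINARY_OP + → -2 + 35 = 33. Stack: [33]
LOAD_CONST → push 4. Stack: [33, 4]
BINARY_OP >> → 33 >> 4 = 2. Stack: [2]
STORE_FAST s → s=2. Stack: []
LOAD_CONST → push 8. Stack: [8]
LOAD_FAST c → push 39. Stack: [8, 39]
BINARY_OP * → 8 * 39 = 312. Stack: [312]
LOAD_CONST → push 9. Stack: [312, 9]
BINARY_OP ^ → 312 ^ 9 = 305. Stack: [305]
STORE_FAST v → v=305. Stack: []
LOAD_CONST → push 12. Stack: [12]
LOAD_FAST c → push 39. Stack: [12, 39]
BINARY_OP // → 12 // 39 = 0. Stack: [0]
STORE_FAST m → m=0. Stack: []
LOAD_FAST p → push -2. Stack: [-2]
RETURN_VALUE → return -2.

2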